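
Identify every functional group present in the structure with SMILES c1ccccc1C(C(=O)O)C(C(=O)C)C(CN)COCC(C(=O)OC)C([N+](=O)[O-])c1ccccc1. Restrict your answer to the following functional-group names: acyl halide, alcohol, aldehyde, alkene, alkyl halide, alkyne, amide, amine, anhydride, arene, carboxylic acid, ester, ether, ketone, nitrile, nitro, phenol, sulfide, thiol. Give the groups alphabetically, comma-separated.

Reading the structure from left to right:
  C6H5: C6H5– phenyl ring → arene.
  CH(COOH): pendant –COOH: carbonyl C bonded to C and –OH → carboxylic acid.
  CH(COCH3): pendant –COCH3: carbonyl C bonded to two carbons → ketone.
  CH(CH2NH2): pendant –CH2NH2: N on sp³ C, no adjacent C=O → amine.
  CH2OCH2: C–O–C with sp³ carbons on both sides and no adjacent C=O → ether.
  CH(COOCH3): pendant –COOCH3: carbonyl C bonded to C and –OCH3 → ester.
  CH(NO2): –NO2 on an sp³ carbon → nitro (the N=O is not a carbonyl).
  C6H5: –C6H5 phenyl ring → arene.

amine, arene, carboxylic acid, ester, ether, ketone, nitro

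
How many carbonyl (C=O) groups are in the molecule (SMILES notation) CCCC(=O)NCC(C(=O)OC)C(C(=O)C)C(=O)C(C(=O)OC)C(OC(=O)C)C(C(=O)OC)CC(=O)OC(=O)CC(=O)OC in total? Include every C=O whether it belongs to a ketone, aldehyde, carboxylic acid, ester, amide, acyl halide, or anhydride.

CH2CONHCH2: amide, 1 C=O (running total 1).
CH(COOCH3): ester, 1 C=O (running total 2).
CH(COCH3): ketone, 1 C=O (running total 3).
CO: ketone, 1 C=O (running total 4).
CH(COOCH3): ester, 1 C=O (running total 5).
CH(OCOCH3): ester, 1 C=O (running total 6).
CH(COOCH3): ester, 1 C=O (running total 7).
CH2CO-O-COCH2: anhydride, 2 C=O (running total 9).
COOCH3: ester, 1 C=O (running total 10).

10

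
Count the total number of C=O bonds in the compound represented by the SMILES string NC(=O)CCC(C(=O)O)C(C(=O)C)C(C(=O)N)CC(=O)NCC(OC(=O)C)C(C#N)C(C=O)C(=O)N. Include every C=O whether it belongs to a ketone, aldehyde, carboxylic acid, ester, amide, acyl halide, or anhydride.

8

H2NCO: amide, 1 C=O (running total 1).
CH(COOH): carboxylic acid, 1 C=O (running total 2).
CH(COCH3): ketone, 1 C=O (running total 3).
CH(CONH2): amide, 1 C=O (running total 4).
CH2CONHCH2: amide, 1 C=O (running total 5).
CH(OCOCH3): ester, 1 C=O (running total 6).
CH(CHO): aldehyde, 1 C=O (running total 7).
CONH2: amide, 1 C=O (running total 8).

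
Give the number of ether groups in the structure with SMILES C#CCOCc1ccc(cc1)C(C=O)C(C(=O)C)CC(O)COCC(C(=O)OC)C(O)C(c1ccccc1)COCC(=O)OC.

Working along the chain:
  HC≡C: C≡C triple bond → alkyne.
  CH2OCH2: C–O–C with sp³ carbons on both sides and no adjacent C=O → ether.
  C6H4: para-disubstituted benzene ring → arene.
  CH(CHO): pendant –CHO: carbonyl C bonded to C and H → aldehyde.
  CH(COCH3): pendant –COCH3: carbonyl C bonded to two carbons → ketone.
  CH(OH): –OH on an sp³ carbon → alcohol (secondary).
  CH2OCH2: C–O–C with sp³ carbons on both sides and no adjacent C=O → ether.
  CH(COOCH3): pendant –COOCH3: carbonyl C bonded to C and –OCH3 → ester.
  CH(OH): –OH on an sp³ carbon → alcohol (secondary).
  CH(C6H5): pendant –C6H5: benzene ring → arene.
  CH2OCH2: C–O–C with sp³ carbons on both sides and no adjacent C=O → ether.
  COOCH3: –C(=O)OCH3: carbonyl C bonded to C and to –OCH3 → ester (not ketone + ether).
Ether appears at: CH2OCH2, CH2OCH2, CH2OCH2 → 3.

3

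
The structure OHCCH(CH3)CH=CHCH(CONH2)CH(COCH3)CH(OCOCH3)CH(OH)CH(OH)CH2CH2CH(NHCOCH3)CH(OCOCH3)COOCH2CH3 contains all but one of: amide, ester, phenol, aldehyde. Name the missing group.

aldehyde: present (OHC — terminal –CHO: carbonyl C bonded to H and C → aldehyde).
ester: present (CH(OCOCH3) — pendant –OC(=O)CH3: an acyloxy group → ester).
amide: present (CH(CONH2) — pendant –CONH2: carbonyl C bonded to C and N → amide).
phenol: absent. In CH(OH), the –OH is on an sp³ carbon, not on an aromatic ring, so it is an alcohol.

phenol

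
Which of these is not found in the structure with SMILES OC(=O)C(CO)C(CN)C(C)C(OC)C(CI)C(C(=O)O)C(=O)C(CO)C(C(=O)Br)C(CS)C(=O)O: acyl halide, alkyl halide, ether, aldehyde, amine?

aldehyde

alkyl halide: present (CH(CH2I) — pendant –CH2X: halogen on sp³ carbon → alkyl halide).
acyl halide: present (CH(COBr) — pendant –C(=O)X: carbonyl C bonded to C and halogen → acyl halide).
amine: present (CH(CH2NH2) — pendant –CH2NH2: N on sp³ C, no adjacent C=O → amine).
ether: present (CH(OCH3) — pendant –OCH3: C–O–C with sp³ C, no adjacent C=O → ether).
aldehyde: absent. In CO, the carbonyl carbon is bonded to two carbons, so it is a ketone, not an aldehyde. In each of HOOC, CH(COOH) and COOH, the carbonyl carbon bears –OH, not –H, so it is a carboxylic acid.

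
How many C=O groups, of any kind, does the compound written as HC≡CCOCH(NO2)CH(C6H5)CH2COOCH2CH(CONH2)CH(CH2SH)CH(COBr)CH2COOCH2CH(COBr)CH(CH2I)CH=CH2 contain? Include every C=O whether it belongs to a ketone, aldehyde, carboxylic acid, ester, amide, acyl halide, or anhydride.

6

CO: ketone, 1 C=O (running total 1).
CH2COOCH2: ester, 1 C=O (running total 2).
CH(CONH2): amide, 1 C=O (running total 3).
CH(COBr): acyl halide, 1 C=O (running total 4).
CH2COOCH2: ester, 1 C=O (running total 5).
CH(COBr): acyl halide, 1 C=O (running total 6).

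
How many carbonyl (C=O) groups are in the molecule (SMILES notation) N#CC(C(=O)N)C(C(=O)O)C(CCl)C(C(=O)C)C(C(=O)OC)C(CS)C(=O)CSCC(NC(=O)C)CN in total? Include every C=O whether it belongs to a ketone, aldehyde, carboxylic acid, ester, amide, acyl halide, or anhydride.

CH(CONH2): amide, 1 C=O (running total 1).
CH(COOH): carboxylic acid, 1 C=O (running total 2).
CH(COCH3): ketone, 1 C=O (running total 3).
CH(COOCH3): ester, 1 C=O (running total 4).
CO: ketone, 1 C=O (running total 5).
CH(NHCOCH3): amide, 1 C=O (running total 6).

6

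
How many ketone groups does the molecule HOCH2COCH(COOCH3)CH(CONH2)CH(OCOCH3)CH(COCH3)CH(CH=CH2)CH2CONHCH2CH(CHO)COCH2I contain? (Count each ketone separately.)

HO– on an sp³ carbon → alcohol.
–C(=O)– with carbon on both sides → ketone.
pendant –COOCH3: carbonyl C bonded to C and –OCH3 → ester.
pendant –CONH2: carbonyl C bonded to C and N → amide.
pendant –OC(=O)CH3: an acyloxy group → ester.
pendant –COCH3: carbonyl C bonded to two carbons → ketone.
pendant –CH=CH2: C=C double bond → alkene.
–C(=O)–N– linkage → amide (the N is not an amine).
pendant –CHO: carbonyl C bonded to C and H → aldehyde.
–C(=O)– with carbon on both sides → ketone.
halogen on an sp³ carbon → alkyl halide.
Ketone appears at: CO, CH(COCH3), CO → 3.

3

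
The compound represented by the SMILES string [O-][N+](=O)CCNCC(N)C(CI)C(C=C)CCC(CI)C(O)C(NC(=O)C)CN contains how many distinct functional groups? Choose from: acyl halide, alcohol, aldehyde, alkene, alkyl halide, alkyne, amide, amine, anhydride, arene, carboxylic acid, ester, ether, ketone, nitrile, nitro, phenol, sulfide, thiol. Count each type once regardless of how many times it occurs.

Taking each segment in turn:
  O2NCH2: –NO2 on carbon → nitro group.
  CH2NHCH2: C–N–C with sp³ carbons and no adjacent C=O → amine (secondary).
  CH(NH2): –NH2 on an sp³ carbon with no adjacent C=O → amine.
  CH(CH2I): pendant –CH2X: halogen on sp³ carbon → alkyl halide.
  CH(CH=CH2): pendant –CH=CH2: C=C double bond → alkene.
  CH(CH2I): pendant –CH2X: halogen on sp³ carbon → alkyl halide.
  CH(OH): –OH on an sp³ carbon → alcohol (secondary).
  CH(NHCOCH3): pendant –NHC(=O)CH3: N bonded to a carbonyl → amide (not amine).
  CH2NH2: –NH2 on an sp³ carbon with no adjacent C=O → amine.
Distinct types present: alcohol, alkene, alkyl halide, amide, amine, nitro.

6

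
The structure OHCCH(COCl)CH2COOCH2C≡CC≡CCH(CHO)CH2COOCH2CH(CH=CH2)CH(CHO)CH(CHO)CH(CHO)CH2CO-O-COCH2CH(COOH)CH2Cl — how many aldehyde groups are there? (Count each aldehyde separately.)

5

Taking each segment in turn:
  OHC: terminal –CHO: carbonyl C bonded to H and C → aldehyde.
  CH(COCl): pendant –C(=O)X: carbonyl C bonded to C and halogen → acyl halide.
  CH2COOCH2: –C(=O)–O–C with C on the carbonyl side → ester.
  C≡C: C≡C triple bond → alkyne.
  C≡C: C≡C triple bond → alkyne.
  CH(CHO): pendant –CHO: carbonyl C bonded to C and H → aldehyde.
  CH2COOCH2: –C(=O)–O–C with C on the carbonyl side → ester.
  CH(CH=CH2): pendant –CH=CH2: C=C double bond → alkene.
  CH(CHO): pendant –CHO: carbonyl C bonded to C and H → aldehyde.
  CH(CHO): pendant –CHO: carbonyl C bonded to C and H → aldehyde.
  CH(CHO): pendant –CHO: carbonyl C bonded to C and H → aldehyde.
  CH2CO-O-COCH2: two acyl groups sharing one oxygen, –C(=O)–O–C(=O)– → anhydride.
  CH(COOH): pendant –COOH: carbonyl C bonded to C and –OH → carboxylic acid.
  CH2Cl: halogen on an sp³ carbon → alkyl halide.
Aldehyde appears at: OHC, CH(CHO), CH(CHO), CH(CHO), CH(CHO) → 5.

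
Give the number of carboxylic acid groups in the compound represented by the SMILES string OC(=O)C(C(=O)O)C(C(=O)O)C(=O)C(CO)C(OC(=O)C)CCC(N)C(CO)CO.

–COOH: carbonyl C bonded to –OH and C → carboxylic acid (the –OH is not a separate alcohol).
pendant –COOH: carbonyl C bonded to C and –OH → carboxylic acid.
pendant –COOH: carbonyl C bonded to C and –OH → carboxylic acid.
–C(=O)– with carbon on both sides → ketone.
pendant –CH2OH on an sp³ backbone C → alcohol.
pendant –OC(=O)CH3: an acyloxy group → ester.
–NH2 on an sp³ carbon with no adjacent C=O → amine.
pendant –CH2OH on an sp³ backbone C → alcohol.
–OH on an sp³ carbon → alcohol.
Carboxylic acid appears at: HOOC, CH(COOH), CH(COOH) → 3.

3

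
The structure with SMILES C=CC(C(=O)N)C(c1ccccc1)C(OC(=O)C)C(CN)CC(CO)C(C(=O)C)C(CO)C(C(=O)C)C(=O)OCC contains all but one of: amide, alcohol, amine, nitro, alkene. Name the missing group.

amine: present (CH(CH2NH2) — pendant –CH2NH2: N on sp³ C, no adjacent C=O → amine).
alcohol: present (CH(CH2OH) — pendant –CH2OH on an sp³ backbone C → alcohol).
alkene: present (CH2=CH — C=C double bond → alkene).
amide: present (CH(CONH2) — pendant –CONH2: carbonyl C bonded to C and N → amide).
nitro: no segment matches this pattern.

nitro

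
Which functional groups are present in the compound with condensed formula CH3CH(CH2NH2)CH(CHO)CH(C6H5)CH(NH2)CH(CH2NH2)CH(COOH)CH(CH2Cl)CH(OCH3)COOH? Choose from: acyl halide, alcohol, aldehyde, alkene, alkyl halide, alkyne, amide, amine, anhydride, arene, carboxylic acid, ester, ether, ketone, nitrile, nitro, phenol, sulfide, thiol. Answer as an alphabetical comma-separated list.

aldehyde, alkyl halide, amine, arene, carboxylic acid, ether

Taking each segment in turn:
  CH(CH2NH2): pendant –CH2NH2: N on sp³ C, no adjacent C=O → amine.
  CH(CHO): pendant –CHO: carbonyl C bonded to C and H → aldehyde.
  CH(C6H5): pendant –C6H5: benzene ring → arene.
  CH(NH2): –NH2 on an sp³ carbon with no adjacent C=O → amine.
  CH(CH2NH2): pendant –CH2NH2: N on sp³ C, no adjacent C=O → amine.
  CH(COOH): pendant –COOH: carbonyl C bonded to C and –OH → carboxylic acid.
  CH(CH2Cl): pendant –CH2X: halogen on sp³ carbon → alkyl halide.
  CH(OCH3): pendant –OCH3: C–O–C with sp³ C, no adjacent C=O → ether.
  COOH: –COOH: carbonyl C bonded to –OH and C → carboxylic acid (the –OH is not a separate alcohol).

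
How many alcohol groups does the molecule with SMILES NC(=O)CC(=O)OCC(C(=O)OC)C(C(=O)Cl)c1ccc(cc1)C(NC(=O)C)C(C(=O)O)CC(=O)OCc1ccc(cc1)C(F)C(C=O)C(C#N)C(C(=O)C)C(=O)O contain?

0

Working along the chain:
  H2NCO: –C(=O)NH2: carbonyl C bonded to C and to N → amide (the N is not a separate amine).
  CH2COOCH2: –C(=O)–O–C with C on the carbonyl side → ester.
  CH(COOCH3): pendant –COOCH3: carbonyl C bonded to C and –OCH3 → ester.
  CH(COCl): pendant –C(=O)X: carbonyl C bonded to C and halogen → acyl halide.
  C6H4: para-disubstituted benzene ring → arene.
  CH(NHCOCH3): pendant –NHC(=O)CH3: N bonded to a carbonyl → amide (not amine).
  CH(COOH): pendant –COOH: carbonyl C bonded to C and –OH → carboxylic acid.
  CH2COOCH2: –C(=O)–O–C with C on the carbonyl side → ester.
  C6H4: para-disubstituted benzene ring → arene.
  CH(F): halogen on an sp³ carbon → alkyl halide.
  CH(CHO): pendant –CHO: carbonyl C bonded to C and H → aldehyde.
  CH(CN): pendant –C≡N: nitrile.
  CH(COCH3): pendant –COCH3: carbonyl C bonded to two carbons → ketone.
  COOH: –COOH: carbonyl C bonded to –OH and C → carboxylic acid (the –OH is not a separate alcohol).
No segment is a alcohol: CH(COOH) is carboxylic acid, not alcohol; CH(CHO) is aldehyde, not alcohol; CH(COCH3) is ketone, not alcohol. → 0.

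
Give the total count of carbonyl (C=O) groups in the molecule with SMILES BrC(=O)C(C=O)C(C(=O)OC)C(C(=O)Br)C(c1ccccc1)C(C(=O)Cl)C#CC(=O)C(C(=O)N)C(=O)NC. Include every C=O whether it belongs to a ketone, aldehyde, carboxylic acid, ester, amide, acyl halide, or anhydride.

BrCO: acyl halide, 1 C=O (running total 1).
CH(CHO): aldehyde, 1 C=O (running total 2).
CH(COOCH3): ester, 1 C=O (running total 3).
CH(COBr): acyl halide, 1 C=O (running total 4).
CH(COCl): acyl halide, 1 C=O (running total 5).
CO: ketone, 1 C=O (running total 6).
CH(CONH2): amide, 1 C=O (running total 7).
CONHCH3: amide, 1 C=O (running total 8).

8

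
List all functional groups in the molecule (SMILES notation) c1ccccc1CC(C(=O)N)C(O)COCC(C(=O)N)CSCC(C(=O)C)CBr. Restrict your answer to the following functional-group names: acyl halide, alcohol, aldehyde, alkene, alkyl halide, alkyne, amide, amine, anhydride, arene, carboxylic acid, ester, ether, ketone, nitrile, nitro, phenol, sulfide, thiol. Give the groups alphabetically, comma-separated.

alcohol, alkyl halide, amide, arene, ether, ketone, sulfide

Taking each segment in turn:
  C6H5: C6H5– phenyl ring → arene.
  CH(CONH2): pendant –CONH2: carbonyl C bonded to C and N → amide.
  CH(OH): –OH on an sp³ carbon → alcohol (secondary).
  CH2OCH2: C–O–C with sp³ carbons on both sides and no adjacent C=O → ether.
  CH(CONH2): pendant –CONH2: carbonyl C bonded to C and N → amide.
  CH2SCH2: C–S–C linkage → sulfide (thioether).
  CH(COCH3): pendant –COCH3: carbonyl C bonded to two carbons → ketone.
  CH2Br: halogen on an sp³ carbon → alkyl halide.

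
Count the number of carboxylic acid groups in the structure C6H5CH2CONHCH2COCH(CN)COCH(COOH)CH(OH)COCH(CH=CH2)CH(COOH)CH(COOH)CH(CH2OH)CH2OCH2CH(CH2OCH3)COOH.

C6H5– phenyl ring → arene.
–C(=O)–N– linkage → amide (the N is not an amine).
–C(=O)– with carbon on both sides → ketone.
pendant –C≡N: nitrile.
–C(=O)– with carbon on both sides → ketone.
pendant –COOH: carbonyl C bonded to C and –OH → carboxylic acid.
–OH on an sp³ carbon → alcohol (secondary).
–C(=O)– with carbon on both sides → ketone.
pendant –CH=CH2: C=C double bond → alkene.
pendant –COOH: carbonyl C bonded to C and –OH → carboxylic acid.
pendant –COOH: carbonyl C bonded to C and –OH → carboxylic acid.
pendant –CH2OH on an sp³ backbone C → alcohol.
C–O–C with sp³ carbons on both sides and no adjacent C=O → ether.
pendant –CH2OCH3: C–O–C linkage → ether.
–COOH: carbonyl C bonded to –OH and C → carboxylic acid (the –OH is not a separate alcohol).
Carboxylic acid appears at: CH(COOH), CH(COOH), CH(COOH), COOH → 4.

4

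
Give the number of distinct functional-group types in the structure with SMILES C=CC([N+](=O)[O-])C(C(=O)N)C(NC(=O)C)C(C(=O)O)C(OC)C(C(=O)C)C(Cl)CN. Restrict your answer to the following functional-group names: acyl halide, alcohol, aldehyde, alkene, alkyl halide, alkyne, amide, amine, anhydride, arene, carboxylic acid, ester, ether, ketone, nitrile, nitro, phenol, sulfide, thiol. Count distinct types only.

C=C double bond → alkene.
–NO2 on an sp³ carbon → nitro (the N=O is not a carbonyl).
pendant –CONH2: carbonyl C bonded to C and N → amide.
pendant –NHC(=O)CH3: N bonded to a carbonyl → amide (not amine).
pendant –COOH: carbonyl C bonded to C and –OH → carboxylic acid.
pendant –OCH3: C–O–C with sp³ C, no adjacent C=O → ether.
pendant –COCH3: carbonyl C bonded to two carbons → ketone.
halogen on an sp³ carbon → alkyl halide.
–NH2 on an sp³ carbon with no adjacent C=O → amine.
Distinct types present: alkene, alkyl halide, amide, amine, carboxylic acid, ether, ketone, nitro.

8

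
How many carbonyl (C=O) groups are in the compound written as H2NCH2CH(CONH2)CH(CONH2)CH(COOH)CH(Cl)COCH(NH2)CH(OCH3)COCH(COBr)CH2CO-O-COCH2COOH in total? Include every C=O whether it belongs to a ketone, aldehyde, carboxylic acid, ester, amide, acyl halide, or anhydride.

CH(CONH2): amide, 1 C=O (running total 1).
CH(CONH2): amide, 1 C=O (running total 2).
CH(COOH): carboxylic acid, 1 C=O (running total 3).
CO: ketone, 1 C=O (running total 4).
CO: ketone, 1 C=O (running total 5).
CH(COBr): acyl halide, 1 C=O (running total 6).
CH2CO-O-COCH2: anhydride, 2 C=O (running total 8).
COOH: carboxylic acid, 1 C=O (running total 9).

9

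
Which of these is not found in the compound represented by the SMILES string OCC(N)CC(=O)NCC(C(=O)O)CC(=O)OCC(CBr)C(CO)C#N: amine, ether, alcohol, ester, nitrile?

alcohol: present (HOCH2 — HO– on an sp³ carbon → alcohol).
ester: present (CH2COOCH2 — –C(=O)–O–C with C on the carbonyl side → ester).
nitrile: present (CN — –C≡N: carbon triple-bonded to nitrogen → nitrile).
amine: present (CH(NH2) — –NH2 on an sp³ carbon with no adjacent C=O → amine).
ether: absent. In CH2COOCH2, the C–O–C oxygen is adjacent to a C=O, so it belongs to an ester, not an ether.

ether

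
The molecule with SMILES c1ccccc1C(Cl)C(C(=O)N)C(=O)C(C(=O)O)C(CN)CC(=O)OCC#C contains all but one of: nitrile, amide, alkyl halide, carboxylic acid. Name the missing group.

carboxylic acid: present (CH(COOH) — pendant –COOH: carbonyl C bonded to C and –OH → carboxylic acid).
alkyl halide: present (CH(Cl) — halogen on an sp³ carbon → alkyl halide).
amide: present (CH(CONH2) — pendant –CONH2: carbonyl C bonded to C and N → amide).
nitrile: absent. In C≡CH, the triple bond is C≡C, not C≡N.

nitrile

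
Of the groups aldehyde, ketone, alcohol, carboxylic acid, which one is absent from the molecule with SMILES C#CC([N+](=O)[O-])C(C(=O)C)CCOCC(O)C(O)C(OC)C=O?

aldehyde: present (CHO — terminal –CHO: carbonyl C bonded to H and C → aldehyde).
alcohol: present (CH(OH) — –OH on an sp³ carbon → alcohol (secondary)).
ketone: present (CH(COCH3) — pendant –COCH3: carbonyl C bonded to two carbons → ketone).
carboxylic acid: no segment matches this pattern.

carboxylic acid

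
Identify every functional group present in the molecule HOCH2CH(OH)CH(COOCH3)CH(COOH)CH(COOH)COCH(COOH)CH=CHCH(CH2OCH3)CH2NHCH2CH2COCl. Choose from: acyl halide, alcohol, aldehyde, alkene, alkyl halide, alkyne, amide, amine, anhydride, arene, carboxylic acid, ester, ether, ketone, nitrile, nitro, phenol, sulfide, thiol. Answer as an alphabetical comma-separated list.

Working along the chain:
  HOCH2: HO– on an sp³ carbon → alcohol.
  CH(OH): –OH on an sp³ carbon → alcohol (secondary).
  CH(COOCH3): pendant –COOCH3: carbonyl C bonded to C and –OCH3 → ester.
  CH(COOH): pendant –COOH: carbonyl C bonded to C and –OH → carboxylic acid.
  CH(COOH): pendant –COOH: carbonyl C bonded to C and –OH → carboxylic acid.
  CO: –C(=O)– with carbon on both sides → ketone.
  CH(COOH): pendant –COOH: carbonyl C bonded to C and –OH → carboxylic acid.
  CH=CH: C=C double bond → alkene.
  CH(CH2OCH3): pendant –CH2OCH3: C–O–C linkage → ether.
  CH2NHCH2: C–N–C with sp³ carbons and no adjacent C=O → amine (secondary).
  COCl: –C(=O)Cl: carbonyl C bonded to C and to a halogen → acyl halide (not alkyl halide).

acyl halide, alcohol, alkene, amine, carboxylic acid, ester, ether, ketone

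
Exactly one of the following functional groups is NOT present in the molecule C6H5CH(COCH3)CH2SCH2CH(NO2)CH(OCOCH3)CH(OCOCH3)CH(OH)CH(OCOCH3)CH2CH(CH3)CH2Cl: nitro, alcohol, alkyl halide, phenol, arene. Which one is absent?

nitro: present (CH(NO2) — –NO2 on an sp³ carbon → nitro (the N=O is not a carbonyl)).
arene: present (C6H5 — C6H5– phenyl ring → arene).
alkyl halide: present (CH2Cl — halogen on an sp³ carbon → alkyl halide).
alcohol: present (CH(OH) — –OH on an sp³ carbon → alcohol (secondary)).
phenol: absent. In CH(OH), the –OH is on an sp³ carbon, not on an aromatic ring, so it is an alcohol.

phenol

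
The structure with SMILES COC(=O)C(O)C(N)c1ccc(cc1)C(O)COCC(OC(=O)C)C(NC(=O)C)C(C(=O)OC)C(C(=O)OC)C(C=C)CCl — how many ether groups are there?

1

Working along the chain:
  CH3OOC: CH3O–C(=O)–: carbonyl C bonded to C and to –OCH3 → ester (not ketone + ether).
  CH(OH): –OH on an sp³ carbon → alcohol (secondary).
  CH(NH2): –NH2 on an sp³ carbon with no adjacent C=O → amine.
  C6H4: para-disubstituted benzene ring → arene.
  CH(OH): –OH on an sp³ carbon → alcohol (secondary).
  CH2OCH2: C–O–C with sp³ carbons on both sides and no adjacent C=O → ether.
  CH(OCOCH3): pendant –OC(=O)CH3: an acyloxy group → ester.
  CH(NHCOCH3): pendant –NHC(=O)CH3: N bonded to a carbonyl → amide (not amine).
  CH(COOCH3): pendant –COOCH3: carbonyl C bonded to C and –OCH3 → ester.
  CH(COOCH3): pendant –COOCH3: carbonyl C bonded to C and –OCH3 → ester.
  CH(CH=CH2): pendant –CH=CH2: C=C double bond → alkene.
  CH2Cl: halogen on an sp³ carbon → alkyl halide.
Ether appears at: CH2OCH2 → 1.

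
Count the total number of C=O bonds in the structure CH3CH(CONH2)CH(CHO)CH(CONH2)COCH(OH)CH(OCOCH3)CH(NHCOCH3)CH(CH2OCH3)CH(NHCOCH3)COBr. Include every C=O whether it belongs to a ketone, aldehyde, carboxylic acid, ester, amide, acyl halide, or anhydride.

CH(CONH2): amide, 1 C=O (running total 1).
CH(CHO): aldehyde, 1 C=O (running total 2).
CH(CONH2): amide, 1 C=O (running total 3).
CO: ketone, 1 C=O (running total 4).
CH(OCOCH3): ester, 1 C=O (running total 5).
CH(NHCOCH3): amide, 1 C=O (running total 6).
CH(NHCOCH3): amide, 1 C=O (running total 7).
COBr: acyl halide, 1 C=O (running total 8).

8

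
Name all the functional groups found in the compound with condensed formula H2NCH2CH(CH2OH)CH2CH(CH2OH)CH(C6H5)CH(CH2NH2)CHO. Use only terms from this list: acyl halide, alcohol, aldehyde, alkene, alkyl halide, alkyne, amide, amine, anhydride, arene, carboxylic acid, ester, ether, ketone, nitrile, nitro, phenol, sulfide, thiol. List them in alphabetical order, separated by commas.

Taking each segment in turn:
  H2NCH2: –NH2 on an sp³ carbon with no adjacent C=O → amine.
  CH(CH2OH): pendant –CH2OH on an sp³ backbone C → alcohol.
  CH(CH2OH): pendant –CH2OH on an sp³ backbone C → alcohol.
  CH(C6H5): pendant –C6H5: benzene ring → arene.
  CH(CH2NH2): pendant –CH2NH2: N on sp³ C, no adjacent C=O → amine.
  CHO: terminal –CHO: carbonyl C bonded to H and C → aldehyde.

alcohol, aldehyde, amine, arene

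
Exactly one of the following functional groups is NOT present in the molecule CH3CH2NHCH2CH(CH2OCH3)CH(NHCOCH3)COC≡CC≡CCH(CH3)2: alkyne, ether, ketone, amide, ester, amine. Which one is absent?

ester

amine: present (CH2NHCH2 — C–N–C with sp³ carbons and no adjacent C=O → amine (secondary)).
ketone: present (CO — –C(=O)– with carbon on both sides → ketone).
alkyne: present (C≡C — C≡C triple bond → alkyne).
ether: present (CH(CH2OCH3) — pendant –CH2OCH3: C–O–C linkage → ether).
amide: present (CH(NHCOCH3) — pendant –NHC(=O)CH3: N bonded to a carbonyl → amide (not amine)).
ester: no segment matches this pattern.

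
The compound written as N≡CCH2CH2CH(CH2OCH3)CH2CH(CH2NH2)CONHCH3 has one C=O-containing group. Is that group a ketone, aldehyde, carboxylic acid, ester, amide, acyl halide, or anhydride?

amide

The carbonyl is in the CONHCH3 segment: –C(=O)NHCH3: carbonyl C bonded to C and to N → amide (the N is not an amine).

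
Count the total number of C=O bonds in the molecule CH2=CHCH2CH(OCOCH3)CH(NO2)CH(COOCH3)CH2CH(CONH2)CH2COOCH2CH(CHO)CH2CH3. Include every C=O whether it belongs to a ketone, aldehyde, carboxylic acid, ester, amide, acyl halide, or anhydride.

5

CH(OCOCH3): ester, 1 C=O (running total 1).
CH(COOCH3): ester, 1 C=O (running total 2).
CH(CONH2): amide, 1 C=O (running total 3).
CH2COOCH2: ester, 1 C=O (running total 4).
CH(CHO): aldehyde, 1 C=O (running total 5).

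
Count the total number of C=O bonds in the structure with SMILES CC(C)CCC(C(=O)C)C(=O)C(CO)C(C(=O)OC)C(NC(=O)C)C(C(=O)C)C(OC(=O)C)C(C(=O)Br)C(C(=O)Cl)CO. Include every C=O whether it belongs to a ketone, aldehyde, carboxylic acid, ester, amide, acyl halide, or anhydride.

CH(COCH3): ketone, 1 C=O (running total 1).
CO: ketone, 1 C=O (running total 2).
CH(COOCH3): ester, 1 C=O (running total 3).
CH(NHCOCH3): amide, 1 C=O (running total 4).
CH(COCH3): ketone, 1 C=O (running total 5).
CH(OCOCH3): ester, 1 C=O (running total 6).
CH(COBr): acyl halide, 1 C=O (running total 7).
CH(COCl): acyl halide, 1 C=O (running total 8).

8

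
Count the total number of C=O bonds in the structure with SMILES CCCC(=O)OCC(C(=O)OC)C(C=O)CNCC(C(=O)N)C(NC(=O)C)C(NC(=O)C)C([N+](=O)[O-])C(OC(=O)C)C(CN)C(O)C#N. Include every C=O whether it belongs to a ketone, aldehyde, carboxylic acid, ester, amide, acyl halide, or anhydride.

7

CH2COOCH2: ester, 1 C=O (running total 1).
CH(COOCH3): ester, 1 C=O (running total 2).
CH(CHO): aldehyde, 1 C=O (running total 3).
CH(CONH2): amide, 1 C=O (running total 4).
CH(NHCOCH3): amide, 1 C=O (running total 5).
CH(NHCOCH3): amide, 1 C=O (running total 6).
CH(OCOCH3): ester, 1 C=O (running total 7).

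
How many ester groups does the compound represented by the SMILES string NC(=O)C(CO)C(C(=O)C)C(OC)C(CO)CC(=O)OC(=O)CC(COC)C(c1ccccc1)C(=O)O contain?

0

–C(=O)NH2: carbonyl C bonded to C and to N → amide (the N is not a separate amine).
pendant –CH2OH on an sp³ backbone C → alcohol.
pendant –COCH3: carbonyl C bonded to two carbons → ketone.
pendant –OCH3: C–O–C with sp³ C, no adjacent C=O → ether.
pendant –CH2OH on an sp³ backbone C → alcohol.
two acyl groups sharing one oxygen, –C(=O)–O–C(=O)– → anhydride.
pendant –CH2OCH3: C–O–C linkage → ether.
pendant –C6H5: benzene ring → arene.
–COOH: carbonyl C bonded to –OH and C → carboxylic acid (the –OH is not a separate alcohol).
No segment is a ester: CH(COCH3) is ketone, not ester; CH(OCH3) is ether, not ester; CH2CO-O-COCH2 is anhydride, not ester. → 0.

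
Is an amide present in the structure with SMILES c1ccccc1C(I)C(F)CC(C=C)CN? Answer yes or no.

C6H5– phenyl ring → arene.
halogen on an sp³ carbon → alkyl halide.
halogen on an sp³ carbon → alkyl halide.
pendant –CH=CH2: C=C double bond → alkene.
–NH2 on an sp³ carbon with no adjacent C=O → amine.
The groups actually present are: alkene, alkyl halide, amine, arene.

no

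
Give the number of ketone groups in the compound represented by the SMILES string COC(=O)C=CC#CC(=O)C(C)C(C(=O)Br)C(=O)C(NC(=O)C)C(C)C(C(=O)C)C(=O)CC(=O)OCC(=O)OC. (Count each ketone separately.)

4

CH3O–C(=O)–: carbonyl C bonded to C and to –OCH3 → ester (not ketone + ether).
C=C double bond → alkene.
C≡C triple bond → alkyne.
–C(=O)– with carbon on both sides → ketone.
pendant –C(=O)X: carbonyl C bonded to C and halogen → acyl halide.
–C(=O)– with carbon on both sides → ketone.
pendant –NHC(=O)CH3: N bonded to a carbonyl → amide (not amine).
pendant –COCH3: carbonyl C bonded to two carbons → ketone.
–C(=O)– with carbon on both sides → ketone.
–C(=O)–O–C with C on the carbonyl side → ester.
–C(=O)OCH3: carbonyl C bonded to C and to –OCH3 → ester (not ketone + ether).
Ketone appears at: CO, CO, CH(COCH3), CO → 4.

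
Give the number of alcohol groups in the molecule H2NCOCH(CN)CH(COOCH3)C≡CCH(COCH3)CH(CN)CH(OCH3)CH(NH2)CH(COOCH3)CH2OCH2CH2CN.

–C(=O)NH2: carbonyl C bonded to C and to N → amide (the N is not a separate amine).
pendant –C≡N: nitrile.
pendant –COOCH3: carbonyl C bonded to C and –OCH3 → ester.
C≡C triple bond → alkyne.
pendant –COCH3: carbonyl C bonded to two carbons → ketone.
pendant –C≡N: nitrile.
pendant –OCH3: C–O–C with sp³ C, no adjacent C=O → ether.
–NH2 on an sp³ carbon with no adjacent C=O → amine.
pendant –COOCH3: carbonyl C bonded to C and –OCH3 → ester.
C–O–C with sp³ carbons on both sides and no adjacent C=O → ether.
–C≡N: carbon triple-bonded to nitrogen → nitrile.
No segment is a alcohol: CH(COCH3) is ketone, not alcohol; CH(OCH3) is ether, not alcohol; CH2OCH2 is ether, not alcohol. → 0.

0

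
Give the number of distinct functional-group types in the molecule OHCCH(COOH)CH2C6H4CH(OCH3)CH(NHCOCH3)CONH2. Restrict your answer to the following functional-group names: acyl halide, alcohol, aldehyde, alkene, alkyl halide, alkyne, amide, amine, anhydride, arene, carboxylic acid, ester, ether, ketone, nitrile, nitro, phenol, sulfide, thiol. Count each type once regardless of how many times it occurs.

5

Reading the structure from left to right:
  OHC: terminal –CHO: carbonyl C bonded to H and C → aldehyde.
  CH(COOH): pendant –COOH: carbonyl C bonded to C and –OH → carboxylic acid.
  C6H4: para-disubstituted benzene ring → arene.
  CH(OCH3): pendant –OCH3: C–O–C with sp³ C, no adjacent C=O → ether.
  CH(NHCOCH3): pendant –NHC(=O)CH3: N bonded to a carbonyl → amide (not amine).
  CONH2: –C(=O)NH2: carbonyl C bonded to C and to N → amide (the N is not a separate amine).
Distinct types present: aldehyde, amide, arene, carboxylic acid, ether.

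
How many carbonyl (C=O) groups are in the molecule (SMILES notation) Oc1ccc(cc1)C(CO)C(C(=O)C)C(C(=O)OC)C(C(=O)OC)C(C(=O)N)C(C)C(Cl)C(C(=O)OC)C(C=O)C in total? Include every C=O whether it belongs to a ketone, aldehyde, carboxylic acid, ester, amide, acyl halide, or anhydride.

6

CH(COCH3): ketone, 1 C=O (running total 1).
CH(COOCH3): ester, 1 C=O (running total 2).
CH(COOCH3): ester, 1 C=O (running total 3).
CH(CONH2): amide, 1 C=O (running total 4).
CH(COOCH3): ester, 1 C=O (running total 5).
CH(CHO): aldehyde, 1 C=O (running total 6).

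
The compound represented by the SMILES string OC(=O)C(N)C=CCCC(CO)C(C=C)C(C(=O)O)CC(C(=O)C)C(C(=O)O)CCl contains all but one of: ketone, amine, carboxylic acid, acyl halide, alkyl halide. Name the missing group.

carboxylic acid: present (HOOC — –COOH: carbonyl C bonded to –OH and C → carboxylic acid (the –OH is not a separate alcohol)).
alkyl halide: present (CH2Cl — halogen on an sp³ carbon → alkyl halide).
amine: present (CH(NH2) — –NH2 on an sp³ carbon with no adjacent C=O → amine).
ketone: present (CH(COCH3) — pendant –COCH3: carbonyl C bonded to two carbons → ketone).
acyl halide: no segment matches this pattern.

acyl halide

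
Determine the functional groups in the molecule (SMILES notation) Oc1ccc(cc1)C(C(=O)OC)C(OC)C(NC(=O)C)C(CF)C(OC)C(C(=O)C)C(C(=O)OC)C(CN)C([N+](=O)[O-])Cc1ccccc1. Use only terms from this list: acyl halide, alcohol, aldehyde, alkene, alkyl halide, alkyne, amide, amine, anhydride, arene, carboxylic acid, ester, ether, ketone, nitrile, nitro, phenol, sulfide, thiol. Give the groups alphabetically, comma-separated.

alkyl halide, amide, amine, arene, ester, ether, ketone, nitro, phenol

Reading the structure from left to right:
  HOC6H4: –OH attached directly to an aromatic ring → phenol (not alcohol); the ring itself is an arene.
  CH(COOCH3): pendant –COOCH3: carbonyl C bonded to C and –OCH3 → ester.
  CH(OCH3): pendant –OCH3: C–O–C with sp³ C, no adjacent C=O → ether.
  CH(NHCOCH3): pendant –NHC(=O)CH3: N bonded to a carbonyl → amide (not amine).
  CH(CH2F): pendant –CH2X: halogen on sp³ carbon → alkyl halide.
  CH(OCH3): pendant –OCH3: C–O–C with sp³ C, no adjacent C=O → ether.
  CH(COCH3): pendant –COCH3: carbonyl C bonded to two carbons → ketone.
  CH(COOCH3): pendant –COOCH3: carbonyl C bonded to C and –OCH3 → ester.
  CH(CH2NH2): pendant –CH2NH2: N on sp³ C, no adjacent C=O → amine.
  CH(NO2): –NO2 on an sp³ carbon → nitro (the N=O is not a carbonyl).
  C6H5: –C6H5 phenyl ring → arene.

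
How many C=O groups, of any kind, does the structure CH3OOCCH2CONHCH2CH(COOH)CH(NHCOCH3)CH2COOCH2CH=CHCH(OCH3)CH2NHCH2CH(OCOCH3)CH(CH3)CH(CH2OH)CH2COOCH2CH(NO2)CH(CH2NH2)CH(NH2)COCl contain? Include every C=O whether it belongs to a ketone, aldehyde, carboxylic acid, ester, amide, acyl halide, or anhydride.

8

CH3OOC: ester, 1 C=O (running total 1).
CH2CONHCH2: amide, 1 C=O (running total 2).
CH(COOH): carboxylic acid, 1 C=O (running total 3).
CH(NHCOCH3): amide, 1 C=O (running total 4).
CH2COOCH2: ester, 1 C=O (running total 5).
CH(OCOCH3): ester, 1 C=O (running total 6).
CH2COOCH2: ester, 1 C=O (running total 7).
COCl: acyl halide, 1 C=O (running total 8).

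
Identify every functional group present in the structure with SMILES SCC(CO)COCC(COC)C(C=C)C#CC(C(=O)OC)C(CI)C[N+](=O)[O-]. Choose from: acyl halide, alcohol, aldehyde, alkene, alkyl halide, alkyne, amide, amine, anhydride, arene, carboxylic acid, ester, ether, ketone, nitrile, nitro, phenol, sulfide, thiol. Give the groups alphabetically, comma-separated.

Working along the chain:
  HSCH2: –SH on an sp³ carbon → thiol.
  CH(CH2OH): pendant –CH2OH on an sp³ backbone C → alcohol.
  CH2OCH2: C–O–C with sp³ carbons on both sides and no adjacent C=O → ether.
  CH(CH2OCH3): pendant –CH2OCH3: C–O–C linkage → ether.
  CH(CH=CH2): pendant –CH=CH2: C=C double bond → alkene.
  C≡C: C≡C triple bond → alkyne.
  CH(COOCH3): pendant –COOCH3: carbonyl C bonded to C and –OCH3 → ester.
  CH(CH2I): pendant –CH2X: halogen on sp³ carbon → alkyl halide.
  CH2NO2: –NO2 on carbon → nitro group.

alcohol, alkene, alkyl halide, alkyne, ester, ether, nitro, thiol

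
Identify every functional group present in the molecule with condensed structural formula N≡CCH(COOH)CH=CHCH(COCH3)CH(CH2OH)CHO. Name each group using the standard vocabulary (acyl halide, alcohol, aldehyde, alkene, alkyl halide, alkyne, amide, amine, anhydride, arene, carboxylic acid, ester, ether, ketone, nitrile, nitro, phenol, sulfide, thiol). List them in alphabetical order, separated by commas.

alcohol, aldehyde, alkene, carboxylic acid, ketone, nitrile

N≡C–: carbon triple-bonded to nitrogen → nitrile.
pendant –COOH: carbonyl C bonded to C and –OH → carboxylic acid.
C=C double bond → alkene.
pendant –COCH3: carbonyl C bonded to two carbons → ketone.
pendant –CH2OH on an sp³ backbone C → alcohol.
terminal –CHO: carbonyl C bonded to H and C → aldehyde.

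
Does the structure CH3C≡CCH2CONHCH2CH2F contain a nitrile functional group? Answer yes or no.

no

Working along the chain:
  C≡C: C≡C triple bond → alkyne.
  CH2CONHCH2: –C(=O)–N– linkage → amide (the N is not an amine).
  CH2F: halogen on an sp³ carbon → alkyl halide.
In C≡C, the triple bond is C≡C, not C≡N.
The groups actually present are: alkyl halide, alkyne, amide.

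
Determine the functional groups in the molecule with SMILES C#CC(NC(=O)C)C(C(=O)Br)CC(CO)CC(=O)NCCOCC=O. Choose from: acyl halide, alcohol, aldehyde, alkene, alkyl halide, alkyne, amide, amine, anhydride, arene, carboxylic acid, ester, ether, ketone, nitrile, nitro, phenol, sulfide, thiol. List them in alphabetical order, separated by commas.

acyl halide, alcohol, aldehyde, alkyne, amide, ether

Taking each segment in turn:
  HC≡C: C≡C triple bond → alkyne.
  CH(NHCOCH3): pendant –NHC(=O)CH3: N bonded to a carbonyl → amide (not amine).
  CH(COBr): pendant –C(=O)X: carbonyl C bonded to C and halogen → acyl halide.
  CH(CH2OH): pendant –CH2OH on an sp³ backbone C → alcohol.
  CH2CONHCH2: –C(=O)–N– linkage → amide (the N is not an amine).
  CH2OCH2: C–O–C with sp³ carbons on both sides and no adjacent C=O → ether.
  CHO: terminal –CHO: carbonyl C bonded to H and C → aldehyde.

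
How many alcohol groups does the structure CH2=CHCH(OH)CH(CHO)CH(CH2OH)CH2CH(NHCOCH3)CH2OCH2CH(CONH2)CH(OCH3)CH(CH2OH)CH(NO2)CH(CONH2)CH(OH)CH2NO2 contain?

4

C=C double bond → alkene.
–OH on an sp³ carbon → alcohol (secondary).
pendant –CHO: carbonyl C bonded to C and H → aldehyde.
pendant –CH2OH on an sp³ backbone C → alcohol.
pendant –NHC(=O)CH3: N bonded to a carbonyl → amide (not amine).
C–O–C with sp³ carbons on both sides and no adjacent C=O → ether.
pendant –CONH2: carbonyl C bonded to C and N → amide.
pendant –OCH3: C–O–C with sp³ C, no adjacent C=O → ether.
pendant –CH2OH on an sp³ backbone C → alcohol.
–NO2 on an sp³ carbon → nitro (the N=O is not a carbonyl).
pendant –CONH2: carbonyl C bonded to C and N → amide.
–OH on an sp³ carbon → alcohol (secondary).
–NO2 on carbon → nitro group.
Alcohol appears at: CH(OH), CH(CH2OH), CH(CH2OH), CH(OH) → 4.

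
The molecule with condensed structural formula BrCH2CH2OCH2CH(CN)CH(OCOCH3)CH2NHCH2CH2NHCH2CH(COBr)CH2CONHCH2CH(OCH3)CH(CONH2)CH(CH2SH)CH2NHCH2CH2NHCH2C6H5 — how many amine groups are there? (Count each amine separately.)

4

Working along the chain:
  BrCH2: halogen on an sp³ carbon → alkyl halide.
  CH2OCH2: C–O–C with sp³ carbons on both sides and no adjacent C=O → ether.
  CH(CN): pendant –C≡N: nitrile.
  CH(OCOCH3): pendant –OC(=O)CH3: an acyloxy group → ester.
  CH2NHCH2: C–N–C with sp³ carbons and no adjacent C=O → amine (secondary).
  CH2NHCH2: C–N–C with sp³ carbons and no adjacent C=O → amine (secondary).
  CH(COBr): pendant –C(=O)X: carbonyl C bonded to C and halogen → acyl halide.
  CH2CONHCH2: –C(=O)–N– linkage → amide (the N is not an amine).
  CH(OCH3): pendant –OCH3: C–O–C with sp³ C, no adjacent C=O → ether.
  CH(CONH2): pendant –CONH2: carbonyl C bonded to C and N → amide.
  CH(CH2SH): pendant –CH2SH → thiol.
  CH2NHCH2: C–N–C with sp³ carbons and no adjacent C=O → amine (secondary).
  CH2NHCH2: C–N–C with sp³ carbons and no adjacent C=O → amine (secondary).
  C6H5: –C6H5 phenyl ring → arene.
Amine appears at: CH2NHCH2, CH2NHCH2, CH2NHCH2, CH2NHCH2 → 4.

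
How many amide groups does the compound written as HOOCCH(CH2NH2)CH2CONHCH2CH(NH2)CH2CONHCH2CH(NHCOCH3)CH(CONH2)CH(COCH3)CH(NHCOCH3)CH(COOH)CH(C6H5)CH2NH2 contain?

Working along the chain:
  HOOC: –COOH: carbonyl C bonded to –OH and C → carboxylic acid (the –OH is not a separate alcohol).
  CH(CH2NH2): pendant –CH2NH2: N on sp³ C, no adjacent C=O → amine.
  CH2CONHCH2: –C(=O)–N– linkage → amide (the N is not an amine).
  CH(NH2): –NH2 on an sp³ carbon with no adjacent C=O → amine.
  CH2CONHCH2: –C(=O)–N– linkage → amide (the N is not an amine).
  CH(NHCOCH3): pendant –NHC(=O)CH3: N bonded to a carbonyl → amide (not amine).
  CH(CONH2): pendant –CONH2: carbonyl C bonded to C and N → amide.
  CH(COCH3): pendant –COCH3: carbonyl C bonded to two carbons → ketone.
  CH(NHCOCH3): pendant –NHC(=O)CH3: N bonded to a carbonyl → amide (not amine).
  CH(COOH): pendant –COOH: carbonyl C bonded to C and –OH → carboxylic acid.
  CH(C6H5): pendant –C6H5: benzene ring → arene.
  CH2NH2: –NH2 on an sp³ carbon with no adjacent C=O → amine.
Amide appears at: CH2CONHCH2, CH2CONHCH2, CH(NHCOCH3), CH(CONH2), CH(NHCOCH3) → 5.

5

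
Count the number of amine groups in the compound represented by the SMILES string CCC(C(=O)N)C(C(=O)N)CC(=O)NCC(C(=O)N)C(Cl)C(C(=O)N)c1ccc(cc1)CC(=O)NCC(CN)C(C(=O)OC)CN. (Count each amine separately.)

pendant –CONH2: carbonyl C bonded to C and N → amide.
pendant –CONH2: carbonyl C bonded to C and N → amide.
–C(=O)–N– linkage → amide (the N is not an amine).
pendant –CONH2: carbonyl C bonded to C and N → amide.
halogen on an sp³ carbon → alkyl halide.
pendant –CONH2: carbonyl C bonded to C and N → amide.
para-disubstituted benzene ring → arene.
–C(=O)–N– linkage → amide (the N is not an amine).
pendant –CH2NH2: N on sp³ C, no adjacent C=O → amine.
pendant –COOCH3: carbonyl C bonded to C and –OCH3 → ester.
–NH2 on an sp³ carbon with no adjacent C=O → amine.
Amine appears at: CH(CH2NH2), CH2NH2 → 2.

2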